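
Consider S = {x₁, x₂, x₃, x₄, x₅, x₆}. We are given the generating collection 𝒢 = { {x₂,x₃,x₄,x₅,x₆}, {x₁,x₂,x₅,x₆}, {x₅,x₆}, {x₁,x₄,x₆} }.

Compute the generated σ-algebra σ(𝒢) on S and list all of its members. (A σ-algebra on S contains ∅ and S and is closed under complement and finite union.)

σ(𝒢) (64 sets): { ∅, {x₁}, {x₂}, {x₃}, {x₄}, {x₅}, {x₆}, {x₁,x₂}, {x₁,x₃}, {x₁,x₄}, {x₁,x₅}, {x₁,x₆}, {x₂,x₃}, {x₂,x₄}, {x₂,x₅}, {x₂,x₆}, {x₃,x₄}, {x₃,x₅}, {x₃,x₆}, {x₄,x₅}, {x₄,x₆}, {x₅,x₆}, {x₁,x₂,x₃}, {x₁,x₂,x₄}, {x₁,x₂,x₅}, {x₁,x₂,x₆}, {x₁,x₃,x₄}, {x₁,x₃,x₅}, {x₁,x₃,x₆}, {x₁,x₄,x₅}, {x₁,x₄,x₆}, {x₁,x₅,x₆}, {x₂,x₃,x₄}, {x₂,x₃,x₅}, {x₂,x₃,x₆}, {x₂,x₄,x₅}, {x₂,x₄,x₆}, {x₂,x₅,x₆}, {x₃,x₄,x₅}, {x₃,x₄,x₆}, {x₃,x₅,x₆}, {x₄,x₅,x₆}, {x₁,x₂,x₃,x₄}, {x₁,x₂,x₃,x₅}, {x₁,x₂,x₃,x₆}, {x₁,x₂,x₄,x₅}, {x₁,x₂,x₄,x₆}, {x₁,x₂,x₅,x₆}, {x₁,x₃,x₄,x₅}, {x₁,x₃,x₄,x₆}, {x₁,x₃,x₅,x₆}, {x₁,x₄,x₅,x₆}, {x₂,x₃,x₄,x₅}, {x₂,x₃,x₄,x₆}, {x₂,x₃,x₅,x₆}, {x₂,x₄,x₅,x₆}, {x₃,x₄,x₅,x₆}, {x₁,x₂,x₃,x₄,x₅}, {x₁,x₂,x₃,x₄,x₆}, {x₁,x₂,x₃,x₅,x₆}, {x₁,x₂,x₄,x₅,x₆}, {x₁,x₃,x₄,x₅,x₆}, {x₂,x₃,x₄,x₅,x₆}, S }

Trace:
Start: 𝒢 ∪ {∅, S} = { ∅, {x₅,x₆}, {x₁,x₄,x₆}, {x₁,x₂,x₅,x₆}, {x₂,x₃,x₄,x₅,x₆}, S }.
Pass 1 (6 new):
  {x₁}  = complement {x₂,x₃,x₄,x₅,x₆}
  {x₃,x₄}  = complement {x₁,x₂,x₅,x₆}
  {x₂,x₃,x₅}  = complement {x₁,x₄,x₆}
  {x₁,x₂,x₃,x₄}  = complement {x₅,x₆}
  {x₁,x₄,x₅,x₆}  = {x₅,x₆} ∪ {x₁,x₄,x₆}
  {x₁,x₂,x₄,x₅,x₆}  = {x₁,x₄,x₆} ∪ {x₁,x₂,x₅,x₆}
  — 12 sets.
Pass 2. New:
  {x₃}  = complement {x₁,x₂,x₄,x₅,x₆}
  {x₂,x₃}  = complement {x₁,x₄,x₅,x₆}
  {x₁,x₃,x₄}  = {x₃,x₄} ∪ {x₁}
  {x₁,x₅,x₆}  = {x₅,x₆} ∪ {x₁}
  {x₁,x₂,x₃,x₅}  = {x₂,x₃,x₅} ∪ {x₁}
  {x₁,x₃,x₄,x₆}  = {x₃,x₄} ∪ {x₁,x₄,x₆}
  {x₂,x₃,x₄,x₅}  = {x₃,x₄} ∪ {x₂,x₃,x₅}
  {x₂,x₃,x₅,x₆}  = {x₅,x₆} ∪ {x₂,x₃,x₅}
  {x₃,x₄,x₅,x₆}  = {x₃,x₄} ∪ {x₅,x₆}
  {x₁,x₂,x₃,x₄,x₅}  = {x₂,x₃,x₅} ∪ {x₁,x₂,x₃,x₄}
  {x₁,x₂,x₃,x₄,x₆}  = {x₁,x₄,x₆} ∪ {x₁,x₂,x₃,x₄}
  {x₁,x₂,x₃,x₅,x₆}  = {x₂,x₃,x₅} ∪ {x₁,x₂,x₅,x₆}
  {x₁,x₃,x₄,x₅,x₆}  = {x₃,x₄} ∪ {x₁,x₄,x₅,x₆}
  — 25 sets.
Pass 3 (15 new):
  {x₂}  = complement {x₁,x₃,x₄,x₅,x₆}
  {x₄}  = complement {x₁,x₂,x₃,x₅,x₆}
  {x₅}  = complement {x₁,x₂,x₃,x₄,x₆}
  {x₆}  = complement {x₁,x₂,x₃,x₄,x₅}
  {x₁,x₂}  = complement {x₃,x₄,x₅,x₆}
  {x₁,x₃}  = {x₃} ∪ {x₁}
  {x₁,x₄}  = complement {x₂,x₃,x₅,x₆}
  {x₁,x₆}  = complement {x₂,x₃,x₄,x₅}
  {x₂,x₅}  = complement {x₁,x₃,x₄,x₆}
  {x₄,x₆}  = complement {x₁,x₂,x₃,x₅}
  {x₁,x₂,x₃}  = {x₂,x₃} ∪ {x₁}
  {x₂,x₃,x₄}  = complement {x₁,x₅,x₆}
  {x₂,x₅,x₆}  = complement {x₁,x₃,x₄}
  {x₃,x₅,x₆}  = {x₅,x₆} ∪ {x₃}
  {x₁,x₃,x₅,x₆}  = {x₁,x₅,x₆} ∪ {x₃}
  — 40 sets.
Pass 4: +24 →
  {x₁,x₅}  = {x₁} ∪ {x₅}
  {x₂,x₄}  = complement {x₁,x₃,x₅,x₆}
  {x₂,x₆}  = {x₂} ∪ {x₆}
  {x₃,x₅}  = {x₃} ∪ {x₅}
  {x₃,x₆}  = {x₃} ∪ {x₆}
  {x₄,x₅}  = {x₄} ∪ {x₅}
  {x₁,x₂,x₄}  = complement {x₃,x₅,x₆}
  {x₁,x₂,x₅}  = {x₁,x₂} ∪ {x₂,x₅}
  {x₁,x₂,x₆}  = {x₁,x₆} ∪ {x₂}
  {x₁,x₃,x₅}  = {x₁,x₃} ∪ {x₅}
  {x₁,x₃,x₆}  = {x₁,x₆} ∪ {x₁,x₃}
  {x₁,x₄,x₅}  = {x₁,x₄} ∪ {x₅}
  {x₂,x₃,x₆}  = {x₂,x₃} ∪ {x₆}
  {x₂,x₄,x₅}  = {x₄} ∪ {x₂,x₅}
  {x₂,x₄,x₆}  = {x₂} ∪ {x₄,x₆}
  {x₃,x₄,x₅}  = {x₃,x₄} ∪ {x₅}
  {x₃,x₄,x₆}  = {x₃,x₄} ∪ {x₄,x₆}
  {x₄,x₅,x₆}  = complement {x₁,x₂,x₃}
  {x₁,x₂,x₃,x₆}  = {x₁,x₆} ∪ {x₁,x₂,x₃}
  {x₁,x₂,x₄,x₅}  = {x₂,x₅} ∪ {x₁,x₄}
  {x₁,x₂,x₄,x₆}  = {x₂} ∪ {x₁,x₄,x₆}
  {x₁,x₃,x₄,x₅}  = {x₁,x₃,x₄} ∪ {x₅}
  {x₂,x₃,x₄,x₆}  = {x₂,x₃} ∪ {x₄,x₆}
  {x₂,x₄,x₅,x₆}  = complement {x₁,x₃}
  — 64 sets.
Pass 5 adds nothing — fixpoint reached.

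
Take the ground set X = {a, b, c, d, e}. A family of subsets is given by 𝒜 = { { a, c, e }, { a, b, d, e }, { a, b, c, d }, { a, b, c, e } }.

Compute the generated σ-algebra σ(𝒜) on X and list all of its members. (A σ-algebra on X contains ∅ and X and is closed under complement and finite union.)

|σ(𝒜)| = 32.  σ(𝒜) = { {  }, { a }, { b }, { c }, { d }, { e }, { a, b }, { a, c }, { a, d }, { a, e }, { b, c }, { b, d }, { b, e }, { c, d }, { c, e }, { d, e }, { a, b, c }, { a, b, d }, { a, b, e }, { a, c, d }, { a, c, e }, { a, d, e }, { b, c, d }, { b, c, e }, { b, d, e }, { c, d, e }, { a, b, c, d }, { a, b, c, e }, { a, b, d, e }, { a, c, d, e }, { b, c, d, e }, X }

Trace:
Begin from { {  }, { a, c, e }, { a, b, c, d }, { a, b, c, e }, { a, b, d, e }, X } (that is, 𝒜 plus ∅ and X).
Round 1 (4 new):
  { c }  = X∖{ a, b, d, e }
  { d }  = X∖{ a, b, c, e }
  { e }  = X∖{ a, b, c, d }
  { b, d }  = X∖{ a, c, e }
  [10 total]
Round 2. New:
  { c, d }  = { c } ∪ { d }
  { c, e }  = { e } ∪ { c }
  { d, e }  = { e } ∪ { d }
  { b, c, d }  = { c } ∪ { b, d }
  { b, d, e }  = { e } ∪ { b, d }
  { a, c, d, e }  = { a, c, e } ∪ { d }
  [16 total]
Round 3 adds 8:
  { b }  = X∖{ a, c, d, e }
  { a, c }  = X∖{ b, d, e }
  { a, e }  = X∖{ b, c, d }
  { a, b, c }  = X∖{ d, e }
  { a, b, d }  = X∖{ c, e }
  { a, b, e }  = X∖{ c, d }
  { c, d, e }  = { d, e } ∪ { c }
  { b, c, d, e }  = { d, e } ∪ { b, c, d }
  [24 total]
Round 4 adds 7:
  { a }  = X∖{ b, c, d, e }
  { a, b }  = X∖{ c, d, e }
  { b, c }  = { b } ∪ { c }
  { b, e }  = { b } ∪ { e }
  { a, c, d }  = { c, d } ∪ { a, c }
  { a, d, e }  = { d, e } ∪ { a, e }
  { b, c, e }  = { b } ∪ { c, e }
  [31 total]
Round 5: +1 →
  { a, d }  = X∖{ b, c, e }
  [32 total]
Round 6: already closed under ᶜ and ∪.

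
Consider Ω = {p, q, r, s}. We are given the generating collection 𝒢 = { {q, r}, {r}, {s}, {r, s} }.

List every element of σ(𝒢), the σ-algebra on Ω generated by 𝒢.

Begin from { ∅, {r}, {s}, {q, r}, {r, s}, Ω } (that is, 𝒢 plus ∅ and Ω).
Step 1: 5 new —
  {p, q}  = ᶜ of {r, s}
  {p, s}  = ᶜ of {q, r}
  {p, q, r}  = ᶜ of {s}
  {p, q, s}  = ᶜ of {r}
  {q, r, s}  = {r, s} ∪ {q, r}
  [11 total]
Step 2: 2 new —
  {p}  = ᶜ of {q, r, s}
  {p, r, s}  = {r, s} ∪ {p, s}
  [13 total]
Step 3. New:
  {q}  = ᶜ of {p, r, s}
  {p, r}  = {r} ∪ {p}
  [15 total]
Step 4 (1 new):
  {q, s}  = ᶜ of {p, r}
  [16 total]
Step 5: stable.

Therefore σ(𝒢) = { ∅, {p}, {q}, {r}, {s}, {p, q}, {p, r}, {p, s}, {q, r}, {q, s}, {r, s}, {p, q, r}, {p, q, s}, {p, r, s}, {q, r, s}, Ω } (|σ(𝒢)| = 16).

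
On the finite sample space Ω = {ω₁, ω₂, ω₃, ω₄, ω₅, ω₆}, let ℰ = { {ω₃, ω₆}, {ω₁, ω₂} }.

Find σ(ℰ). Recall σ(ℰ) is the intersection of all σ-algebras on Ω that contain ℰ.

Begin from { {}, {ω₁, ω₂}, {ω₃, ω₆}, Ω } (that is, ℰ plus ∅ and Ω).
Step 1: 3 new —
  {ω₁, ω₂, ω₃, ω₆}  = {ω₁, ω₂} ∪ {ω₃, ω₆}
  {ω₁, ω₂, ω₄, ω₅}  = {ω₃, ω₆}ᶜ
  {ω₃, ω₄, ω₅, ω₆}  = {ω₁, ω₂}ᶜ
Step 2: 1 new —
  {ω₄, ω₅}  = {ω₁, ω₂, ω₃, ω₆}ᶜ
Step 3 adds nothing — fixpoint reached.

Therefore σ(ℰ) = { {}, {ω₁, ω₂}, {ω₃, ω₆}, {ω₄, ω₅}, {ω₁, ω₂, ω₃, ω₆}, {ω₁, ω₂, ω₄, ω₅}, {ω₃, ω₄, ω₅, ω₆}, Ω } (|σ(ℰ)| = 8).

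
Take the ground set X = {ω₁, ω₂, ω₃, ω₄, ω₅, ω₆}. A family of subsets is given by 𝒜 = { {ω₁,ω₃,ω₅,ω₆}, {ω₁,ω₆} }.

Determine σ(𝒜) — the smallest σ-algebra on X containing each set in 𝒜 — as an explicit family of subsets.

σ(𝒜) (8 sets): { ∅, {ω₁,ω₆}, {ω₂,ω₄}, {ω₃,ω₅}, {ω₁,ω₂,ω₄,ω₆}, {ω₁,ω₃,ω₅,ω₆}, {ω₂,ω₃,ω₄,ω₅}, X }

Check:
Start: 𝒜 ∪ {∅, X} = { ∅, {ω₁,ω₆}, {ω₁,ω₃,ω₅,ω₆}, X }.
Pass 1 adds 2:
  {ω₂,ω₄}  = X∖{ω₁,ω₃,ω₅,ω₆}
  {ω₂,ω₃,ω₄,ω₅}  = X∖{ω₁,ω₆}
  |family| = 6
Pass 2. New:
  {ω₁,ω₂,ω₄,ω₆}  = {ω₁,ω₆} ∪ {ω₂,ω₄}
  |family| = 7
Pass 3 (1 new):
  {ω₃,ω₅}  = X∖{ω₁,ω₂,ω₄,ω₆}
  |family| = 8
After Pass 4 the family is unchanged; done.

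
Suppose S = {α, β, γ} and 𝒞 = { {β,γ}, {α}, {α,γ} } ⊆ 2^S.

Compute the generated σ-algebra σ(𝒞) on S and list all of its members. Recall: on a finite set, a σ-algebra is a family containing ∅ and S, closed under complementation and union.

σ(𝒞) = { ∅, {α}, {β}, {γ}, {α,β}, {α,γ}, {β,γ}, S }

Check:
Begin from { ∅, {α}, {α,γ}, {β,γ}, S } (that is, 𝒞 plus ∅ and S).
Step 1 adds 1:
  {β}  = ᶜ of {α,γ}
  — 6 sets.
Step 2: +1 →
  {α,β}  = {β} ∪ {α}
  — 7 sets.
Step 3: +1 →
  {γ}  = ᶜ of {α,β}
  — 8 sets.
Step 4: stable.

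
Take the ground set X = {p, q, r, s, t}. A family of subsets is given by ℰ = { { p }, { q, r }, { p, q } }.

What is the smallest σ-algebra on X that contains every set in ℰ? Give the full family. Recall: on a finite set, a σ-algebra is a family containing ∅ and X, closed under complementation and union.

Answer: σ(ℰ) = { {  }, { p }, { q }, { r }, { p, q }, { p, r }, { q, r }, { s, t }, { p, q, r }, { p, s, t }, { q, s, t }, { r, s, t }, { p, q, s, t }, { p, r, s, t }, { q, r, s, t }, X }

Check:
Begin from { {  }, { p }, { p, q }, { q, r }, X } (that is, ℰ plus ∅ and X).
Step 1 adds 4:
  { p, q, r }  = { q, r } ∪ { p, q }
  { p, s, t }  = { q, r }ᶜ
  { r, s, t }  = { p, q }ᶜ
  { q, r, s, t }  = { p }ᶜ
  (now 9)
Step 2. New:
  { s, t }  = { p, q, r }ᶜ
  { p, q, s, t }  = { p, s, t } ∪ { p, q }
  { p, r, s, t }  = { p, s, t } ∪ { r, s, t }
  (now 12)
Step 3 (2 new):
  { q }  = { p, r, s, t }ᶜ
  { r }  = { p, q, s, t }ᶜ
  (now 14)
Step 4 adds 2:
  { p, r }  = { r } ∪ { p }
  { q, s, t }  = { s, t } ∪ { q }
  (now 16)
Step 5: already closed under ᶜ and ∪.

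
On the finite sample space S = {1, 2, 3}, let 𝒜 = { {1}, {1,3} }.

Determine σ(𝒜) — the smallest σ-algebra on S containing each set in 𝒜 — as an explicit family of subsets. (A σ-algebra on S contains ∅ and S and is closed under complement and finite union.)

Seed the family with 𝒜 together with ∅ and S: { {}, {1}, {1,3}, S }.
Step 1 (2 new):
  {2}  = S∖{1,3}
  {2,3}  = S∖{1}
  [6 total]
Step 2 (1 new):
  {1,2}  = {2} ∪ {1}
  [7 total]
Step 3: 1 new —
  {3}  = S∖{1,2}
  [8 total]
Step 4: stable.

σ(𝒜) = { {}, {1}, {2}, {3}, {1,2}, {1,3}, {2,3}, S }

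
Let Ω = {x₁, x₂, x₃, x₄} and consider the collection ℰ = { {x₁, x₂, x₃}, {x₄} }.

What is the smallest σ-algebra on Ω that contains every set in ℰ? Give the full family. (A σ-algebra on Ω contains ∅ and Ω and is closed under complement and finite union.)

Initial family (4 sets): { ∅, {x₄}, {x₁, x₂, x₃}, Ω }.
After Iteration 1 the family is unchanged; done.

σ(ℰ) = { ∅, {x₄}, {x₁, x₂, x₃}, Ω }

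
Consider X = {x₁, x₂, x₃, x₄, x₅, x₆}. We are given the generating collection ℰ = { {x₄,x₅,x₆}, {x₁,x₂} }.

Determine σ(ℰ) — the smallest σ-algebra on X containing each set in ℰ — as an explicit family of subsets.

σ(ℰ) = { {}, {x₃}, {x₁,x₂}, {x₁,x₂,x₃}, {x₄,x₅,x₆}, {x₃,x₄,x₅,x₆}, {x₁,x₂,x₄,x₅,x₆}, X }

Derivation:
Seed the family with ℰ together with ∅ and X: { {}, {x₁,x₂}, {x₄,x₅,x₆}, X }.
Pass 1 (3 new):
  {x₁,x₂,x₃}  = complement {x₄,x₅,x₆}
  {x₃,x₄,x₅,x₆}  = complement {x₁,x₂}
  {x₁,x₂,x₄,x₅,x₆}  = {x₁,x₂} ∪ {x₄,x₅,x₆}
  [7 total]
Pass 2: +1 →
  {x₃}  = complement {x₁,x₂,x₄,x₅,x₆}
  [8 total]
Pass 3: stable.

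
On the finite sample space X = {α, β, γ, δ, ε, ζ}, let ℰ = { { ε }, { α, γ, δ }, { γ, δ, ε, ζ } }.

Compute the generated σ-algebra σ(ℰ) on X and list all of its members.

Initial family (5 sets): { {}, { ε }, { α, γ, δ }, { γ, δ, ε, ζ }, X }.
Pass 1: 5 new —
  { α, β }  = { γ, δ, ε, ζ }ᶜ
  { β, ε, ζ }  = { α, γ, δ }ᶜ
  { α, γ, δ, ε }  = { α, γ, δ } ∪ { ε }
  { α, β, γ, δ, ζ }  = { ε }ᶜ
  { α, γ, δ, ε, ζ }  = { α, γ, δ } ∪ { γ, δ, ε, ζ }
  — 10 sets.
Pass 2 (7 new):
  { β }  = { α, γ, δ, ε, ζ }ᶜ
  { β, ζ }  = { α, γ, δ, ε }ᶜ
  { α, β, ε }  = { α, β } ∪ { ε }
  { α, β, γ, δ }  = { α, β } ∪ { α, γ, δ }
  { α, β, ε, ζ }  = { α, β } ∪ { β, ε, ζ }
  { α, β, γ, δ, ε }  = { α, β } ∪ { α, γ, δ, ε }
  { β, γ, δ, ε, ζ }  = { γ, δ, ε, ζ } ∪ { β, ε, ζ }
  — 17 sets.
Pass 3: +7 →
  { α }  = { β, γ, δ, ε, ζ }ᶜ
  { ζ }  = { α, β, γ, δ, ε }ᶜ
  { β, ε }  = { β } ∪ { ε }
  { γ, δ }  = { α, β, ε, ζ }ᶜ
  { ε, ζ }  = { α, β, γ, δ }ᶜ
  { α, β, ζ }  = { α, β } ∪ { β, ζ }
  { γ, δ, ζ }  = { α, β, ε }ᶜ
  — 24 sets.
Pass 4 adds 8:
  { α, ε }  = { ε } ∪ { α }
  { α, ζ }  = { ζ } ∪ { α }
  { α, ε, ζ }  = { ε, ζ } ∪ { α }
  { β, γ, δ }  = { γ, δ } ∪ { β }
  { γ, δ, ε }  = { α, β, ζ }ᶜ
  { α, γ, δ, ζ }  = { β, ε }ᶜ
  { β, γ, δ, ε }  = { β, ε } ∪ { γ, δ }
  { β, γ, δ, ζ }  = { γ, δ } ∪ { β, ζ }
  — 32 sets.
Pass 5 adds nothing — fixpoint reached.

|σ(ℰ)| = 32.  σ(ℰ) = { {}, { α }, { β }, { ε }, { ζ }, { α, β }, { α, ε }, { α, ζ }, { β, ε }, { β, ζ }, { γ, δ }, { ε, ζ }, { α, β, ε }, { α, β, ζ }, { α, γ, δ }, { α, ε, ζ }, { β, γ, δ }, { β, ε, ζ }, { γ, δ, ε }, { γ, δ, ζ }, { α, β, γ, δ }, { α, β, ε, ζ }, { α, γ, δ, ε }, { α, γ, δ, ζ }, { β, γ, δ, ε }, { β, γ, δ, ζ }, { γ, δ, ε, ζ }, { α, β, γ, δ, ε }, { α, β, γ, δ, ζ }, { α, γ, δ, ε, ζ }, { β, γ, δ, ε, ζ }, X }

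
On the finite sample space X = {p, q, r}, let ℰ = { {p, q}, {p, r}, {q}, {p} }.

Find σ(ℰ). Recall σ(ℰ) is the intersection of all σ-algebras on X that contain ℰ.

Begin from { {}, {p}, {q}, {p, q}, {p, r}, X } (that is, ℰ plus ∅ and X).
Round 1: +2 →
  {r}  = X∖{p, q}
  {q, r}  = X∖{p}
  — 8 sets.
Round 2: closed — nothing new.

σ(ℰ) = { {}, {p}, {q}, {r}, {p, q}, {p, r}, {q, r}, X }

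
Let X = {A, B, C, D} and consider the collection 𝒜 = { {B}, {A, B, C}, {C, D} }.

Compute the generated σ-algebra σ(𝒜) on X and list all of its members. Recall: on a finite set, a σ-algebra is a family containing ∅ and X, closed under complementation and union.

Answer: σ(𝒜) = { ∅, {A}, {B}, {C}, {D}, {A, B}, {A, C}, {A, D}, {B, C}, {B, D}, {C, D}, {A, B, C}, {A, B, D}, {A, C, D}, {B, C, D}, X }

Check:
Start: 𝒜 ∪ {∅, X} = { ∅, {B}, {C, D}, {A, B, C}, X }.
Step 1 (4 new):
  {D}  = X∖{A, B, C}
  {A, B}  = X∖{C, D}
  {A, C, D}  = X∖{B}
  {B, C, D}  = {C, D} ∪ {B}
  [9 total]
Step 2 adds 3:
  {A}  = X∖{B, C, D}
  {B, D}  = {B} ∪ {D}
  {A, B, D}  = {A, B} ∪ {D}
  [12 total]
Step 3 (3 new):
  {C}  = X∖{A, B, D}
  {A, C}  = X∖{B, D}
  {A, D}  = {D} ∪ {A}
  [15 total]
Step 4: +1 →
  {B, C}  = X∖{A, D}
  [16 total]
Step 5: closed — nothing new.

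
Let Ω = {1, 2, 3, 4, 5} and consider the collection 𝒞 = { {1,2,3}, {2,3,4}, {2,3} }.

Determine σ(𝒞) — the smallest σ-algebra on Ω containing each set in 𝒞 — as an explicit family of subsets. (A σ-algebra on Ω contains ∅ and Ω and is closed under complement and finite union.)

Take S₀ = 𝒞 ∪ {∅, Ω} = { ∅, {2,3}, {1,2,3}, {2,3,4}, Ω }.
Pass 1: +4 →
  {1,5}  = complement {2,3,4}
  {4,5}  = complement {1,2,3}
  {1,4,5}  = complement {2,3}
  {1,2,3,4}  = {1,2,3} ∪ {2,3,4}
  |family| = 9
Pass 2. New:
  {5}  = complement {1,2,3,4}
  {1,2,3,5}  = {1,2,3} ∪ {1,5}
  {2,3,4,5}  = {2,3,4} ∪ {4,5}
  |family| = 12
Pass 3 (3 new):
  {1}  = complement {2,3,4,5}
  {4}  = complement {1,2,3,5}
  {2,3,5}  = {2,3} ∪ {5}
  |family| = 15
Pass 4 adds 1:
  {1,4}  = complement {2,3,5}
  |family| = 16
After Pass 5 the family is unchanged; done.

|σ(𝒞)| = 16.  σ(𝒞) = { ∅, {1}, {4}, {5}, {1,4}, {1,5}, {2,3}, {4,5}, {1,2,3}, {1,4,5}, {2,3,4}, {2,3,5}, {1,2,3,4}, {1,2,3,5}, {2,3,4,5}, Ω }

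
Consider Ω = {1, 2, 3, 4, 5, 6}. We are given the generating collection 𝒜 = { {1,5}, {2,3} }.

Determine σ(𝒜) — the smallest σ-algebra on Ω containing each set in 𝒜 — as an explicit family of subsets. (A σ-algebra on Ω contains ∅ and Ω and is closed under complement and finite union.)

Answer: σ(𝒜) = { ∅, {1,5}, {2,3}, {4,6}, {1,2,3,5}, {1,4,5,6}, {2,3,4,6}, Ω }

Working:
Take S₀ = 𝒜 ∪ {∅, Ω} = { ∅, {1,5}, {2,3}, Ω }.
Round 1 (3 new):
  {1,2,3,5}  = {2,3} ∪ {1,5}
  {1,4,5,6}  = complement {2,3}
  {2,3,4,6}  = complement {1,5}
Round 2: 1 new —
  {4,6}  = complement {1,2,3,5}
Round 3: stable.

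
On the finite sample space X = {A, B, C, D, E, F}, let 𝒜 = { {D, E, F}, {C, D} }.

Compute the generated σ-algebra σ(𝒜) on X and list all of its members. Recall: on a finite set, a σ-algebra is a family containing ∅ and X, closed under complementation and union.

Begin from { {}, {C, D}, {D, E, F}, X } (that is, 𝒜 plus ∅ and X).
Pass 1: 3 new —
  {A, B, C}  = complement {D, E, F}
  {A, B, E, F}  = complement {C, D}
  {C, D, E, F}  = {C, D} ∪ {D, E, F}
  [7 total]
Pass 2: +4 →
  {A, B}  = complement {C, D, E, F}
  {A, B, C, D}  = {C, D} ∪ {A, B, C}
  {A, B, C, E, F}  = {A, B, C} ∪ {A, B, E, F}
  {A, B, D, E, F}  = {D, E, F} ∪ {A, B, E, F}
  [11 total]
Pass 3. New:
  {C}  = complement {A, B, D, E, F}
  {D}  = complement {A, B, C, E, F}
  {E, F}  = complement {A, B, C, D}
  [14 total]
Pass 4. New:
  {A, B, D}  = {A, B} ∪ {D}
  {C, E, F}  = {C} ∪ {E, F}
  [16 total]
Pass 5: already closed under ᶜ and ∪.

σ(𝒜) = { {}, {C}, {D}, {A, B}, {C, D}, {E, F}, {A, B, C}, {A, B, D}, {C, E, F}, {D, E, F}, {A, B, C, D}, {A, B, E, F}, {C, D, E, F}, {A, B, C, E, F}, {A, B, D, E, F}, X }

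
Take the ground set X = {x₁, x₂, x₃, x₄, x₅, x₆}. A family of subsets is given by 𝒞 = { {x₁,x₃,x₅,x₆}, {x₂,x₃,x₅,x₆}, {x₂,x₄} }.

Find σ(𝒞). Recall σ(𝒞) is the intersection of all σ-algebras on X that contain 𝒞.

Seed the family with 𝒞 together with ∅ and X: { ∅, {x₂,x₄}, {x₁,x₃,x₅,x₆}, {x₂,x₃,x₅,x₆}, X }.
Step 1: 3 new —
  {x₁,x₄}  = ᶜ of {x₂,x₃,x₅,x₆}
  {x₁,x₂,x₃,x₅,x₆}  = {x₁,x₃,x₅,x₆} ∪ {x₂,x₃,x₅,x₆}
  {x₂,x₃,x₄,x₅,x₆}  = {x₂,x₄} ∪ {x₂,x₃,x₅,x₆}
  |family| = 8
Step 2 adds 4:
  {x₁}  = ᶜ of {x₂,x₃,x₄,x₅,x₆}
  {x₄}  = ᶜ of {x₁,x₂,x₃,x₅,x₆}
  {x₁,x₂,x₄}  = {x₂,x₄} ∪ {x₁,x₄}
  {x₁,x₃,x₄,x₅,x₆}  = {x₁,x₃,x₅,x₆} ∪ {x₁,x₄}
  |family| = 12
Step 3 (2 new):
  {x₂}  = ᶜ of {x₁,x₃,x₄,x₅,x₆}
  {x₃,x₅,x₆}  = ᶜ of {x₁,x₂,x₄}
  |family| = 14
Step 4 adds 2:
  {x₁,x₂}  = {x₁} ∪ {x₂}
  {x₃,x₄,x₅,x₆}  = {x₃,x₅,x₆} ∪ {x₄}
  |family| = 16
Step 5 adds nothing — fixpoint reached.

σ(𝒞) = { ∅, {x₁}, {x₂}, {x₄}, {x₁,x₂}, {x₁,x₄}, {x₂,x₄}, {x₁,x₂,x₄}, {x₃,x₅,x₆}, {x₁,x₃,x₅,x₆}, {x₂,x₃,x₅,x₆}, {x₃,x₄,x₅,x₆}, {x₁,x₂,x₃,x₅,x₆}, {x₁,x₃,x₄,x₅,x₆}, {x₂,x₃,x₄,x₅,x₆}, X }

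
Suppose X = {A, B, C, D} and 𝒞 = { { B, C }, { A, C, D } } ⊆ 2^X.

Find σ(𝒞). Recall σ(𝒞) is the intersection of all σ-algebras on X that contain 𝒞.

Begin from { ∅, { B, C }, { A, C, D }, X } (that is, 𝒞 plus ∅ and X).
Iteration 1 (2 new):
  { B }  = { A, C, D }ᶜ
  { A, D }  = { B, C }ᶜ
  (now 6)
Iteration 2 adds 1:
  { A, B, D }  = { A, D } ∪ { B }
  (now 7)
Iteration 3 (1 new):
  { C }  = { A, B, D }ᶜ
  (now 8)
Iteration 4: no new sets; the family is a σ-algebra.

|σ(𝒞)| = 8.  σ(𝒞) = { ∅, { B }, { C }, { A, D }, { B, C }, { A, B, D }, { A, C, D }, X }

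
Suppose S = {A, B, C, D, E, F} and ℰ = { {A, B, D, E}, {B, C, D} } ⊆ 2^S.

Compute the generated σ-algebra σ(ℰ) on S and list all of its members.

Take S₀ = ℰ ∪ {∅, S} = { {}, {B, C, D}, {A, B, D, E}, S }.
Iteration 1 adds 3:
  {C, F}  = complement {A, B, D, E}
  {A, E, F}  = complement {B, C, D}
  {A, B, C, D, E}  = {B, C, D} ∪ {A, B, D, E}
  — 7 sets.
Iteration 2. New:
  {F}  = complement {A, B, C, D, E}
  {A, C, E, F}  = {A, E, F} ∪ {C, F}
  {B, C, D, F}  = {B, C, D} ∪ {C, F}
  {A, B, D, E, F}  = {A, E, F} ∪ {A, B, D, E}
  — 11 sets.
Iteration 3 (3 new):
  {C}  = complement {A, B, D, E, F}
  {A, E}  = complement {B, C, D, F}
  {B, D}  = complement {A, C, E, F}
  — 14 sets.
Iteration 4: 2 new —
  {A, C, E}  = {C} ∪ {A, E}
  {B, D, F}  = {B, D} ∪ {F}
  — 16 sets.
Iteration 5 adds nothing — fixpoint reached.

Hence σ(ℰ) has 16 members: { {}, {C}, {F}, {A, E}, {B, D}, {C, F}, {A, C, E}, {A, E, F}, {B, C, D}, {B, D, F}, {A, B, D, E}, {A, C, E, F}, {B, C, D, F}, {A, B, C, D, E}, {A, B, D, E, F}, S }.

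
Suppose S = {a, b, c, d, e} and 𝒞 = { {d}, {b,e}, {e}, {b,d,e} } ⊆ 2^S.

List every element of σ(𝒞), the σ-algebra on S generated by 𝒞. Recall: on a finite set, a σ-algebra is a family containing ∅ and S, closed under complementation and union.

|σ(𝒞)| = 16.  σ(𝒞) = { {}, {b}, {d}, {e}, {a,c}, {b,d}, {b,e}, {d,e}, {a,b,c}, {a,c,d}, {a,c,e}, {b,d,e}, {a,b,c,d}, {a,b,c,e}, {a,c,d,e}, S }

Working:
Seed the family with 𝒞 together with ∅ and S: { {}, {d}, {e}, {b,e}, {b,d,e}, S }.
Pass 1. New:
  {a,c}  = complement {b,d,e}
  {d,e}  = {d} ∪ {e}
  {a,c,d}  = complement {b,e}
  {a,b,c,d}  = complement {e}
  {a,b,c,e}  = complement {d}
  — 11 sets.
Pass 2. New:
  {a,b,c}  = complement {d,e}
  {a,c,e}  = {e} ∪ {a,c}
  {a,c,d,e}  = {e} ∪ {a,c,d}
  — 14 sets.
Pass 3. New:
  {b}  = complement {a,c,d,e}
  {b,d}  = complement {a,c,e}
  — 16 sets.
Pass 4 adds nothing — fixpoint reached.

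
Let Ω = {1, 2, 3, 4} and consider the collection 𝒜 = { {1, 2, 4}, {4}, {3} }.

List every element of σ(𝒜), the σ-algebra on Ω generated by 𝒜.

Answer: σ(𝒜) = { ∅, {3}, {4}, {1, 2}, {3, 4}, {1, 2, 3}, {1, 2, 4}, Ω }

Trace:
Take S₀ = 𝒜 ∪ {∅, Ω} = { ∅, {3}, {4}, {1, 2, 4}, Ω }.
Step 1. New:
  {3, 4}  = {3} ∪ {4}
  {1, 2, 3}  = {4}ᶜ
  [7 total]
Step 2 adds 1:
  {1, 2}  = {3, 4}ᶜ
  [8 total]
Step 3: no new sets; the family is a σ-algebra.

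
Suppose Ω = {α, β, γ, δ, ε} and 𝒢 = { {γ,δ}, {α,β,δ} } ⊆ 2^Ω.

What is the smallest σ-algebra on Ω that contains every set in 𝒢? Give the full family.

Start: 𝒢 ∪ {∅, Ω} = { {}, {γ,δ}, {α,β,δ}, Ω }.
Round 1: +3 →
  {γ,ε}  = {α,β,δ}ᶜ
  {α,β,ε}  = {γ,δ}ᶜ
  {α,β,γ,δ}  = {α,β,δ} ∪ {γ,δ}
  [7 total]
Round 2. New:
  {ε}  = {α,β,γ,δ}ᶜ
  {γ,δ,ε}  = {γ,δ} ∪ {γ,ε}
  {α,β,γ,ε}  = {α,β,ε} ∪ {γ,ε}
  {α,β,δ,ε}  = {α,β,ε} ∪ {α,β,δ}
  [11 total]
Round 3 (3 new):
  {γ}  = {α,β,δ,ε}ᶜ
  {δ}  = {α,β,γ,ε}ᶜ
  {α,β}  = {γ,δ,ε}ᶜ
  [14 total]
Round 4 (2 new):
  {δ,ε}  = {δ} ∪ {ε}
  {α,β,γ}  = {γ} ∪ {α,β}
  [16 total]
Round 5: stable.

Hence σ(𝒢) has 16 members: { {}, {γ}, {δ}, {ε}, {α,β}, {γ,δ}, {γ,ε}, {δ,ε}, {α,β,γ}, {α,β,δ}, {α,β,ε}, {γ,δ,ε}, {α,β,γ,δ}, {α,β,γ,ε}, {α,β,δ,ε}, Ω }.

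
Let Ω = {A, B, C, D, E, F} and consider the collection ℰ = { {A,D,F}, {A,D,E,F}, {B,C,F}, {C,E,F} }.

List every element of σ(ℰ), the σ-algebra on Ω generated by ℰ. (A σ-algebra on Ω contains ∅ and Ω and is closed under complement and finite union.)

Answer: σ(ℰ) = { ∅, {B}, {C}, {E}, {F}, {A,D}, {B,C}, {B,E}, {B,F}, {C,E}, {C,F}, {E,F}, {A,B,D}, {A,C,D}, {A,D,E}, {A,D,F}, {B,C,E}, {B,C,F}, {B,E,F}, {C,E,F}, {A,B,C,D}, {A,B,D,E}, {A,B,D,F}, {A,C,D,E}, {A,C,D,F}, {A,D,E,F}, {B,C,E,F}, {A,B,C,D,E}, {A,B,C,D,F}, {A,B,D,E,F}, {A,C,D,E,F}, Ω }

Trace:
Seed the family with ℰ together with ∅ and Ω: { ∅, {A,D,F}, {B,C,F}, {C,E,F}, {A,D,E,F}, Ω }.
Step 1: 7 new —
  {B,C}  = Ω∖{A,D,E,F}
  {A,B,D}  = Ω∖{C,E,F}
  {A,D,E}  = Ω∖{B,C,F}
  {B,C,E}  = Ω∖{A,D,F}
  {B,C,E,F}  = {C,E,F} ∪ {B,C,F}
  {A,B,C,D,F}  = {B,C,F} ∪ {A,D,F}
  {A,C,D,E,F}  = {C,E,F} ∪ {A,D,E,F}
  (now 13)
Step 2: 8 new —
  {B}  = Ω∖{A,C,D,E,F}
  {E}  = Ω∖{A,B,C,D,F}
  {A,D}  = Ω∖{B,C,E,F}
  {A,B,C,D}  = {A,B,D} ∪ {B,C}
  {A,B,D,E}  = {A,D,E} ∪ {A,B,D}
  {A,B,D,F}  = {A,D,F} ∪ {A,B,D}
  {A,B,C,D,E}  = {A,D,E} ∪ {B,C,E}
  {A,B,D,E,F}  = {A,D,E,F} ∪ {A,B,D}
  (now 21)
Step 3: 6 new —
  {C}  = Ω∖{A,B,D,E,F}
  {F}  = Ω∖{A,B,C,D,E}
  {B,E}  = {B} ∪ {E}
  {C,E}  = Ω∖{A,B,D,F}
  {C,F}  = Ω∖{A,B,D,E}
  {E,F}  = Ω∖{A,B,C,D}
  (now 27)
Step 4 (5 new):
  {B,F}  = {B} ∪ {F}
  {A,C,D}  = {C} ∪ {A,D}
  {B,E,F}  = {B,E} ∪ {E,F}
  {A,C,D,E}  = {A,D,E} ∪ {C}
  {A,C,D,F}  = Ω∖{B,E}
  (now 32)
Step 5: no new sets; the family is a σ-algebra.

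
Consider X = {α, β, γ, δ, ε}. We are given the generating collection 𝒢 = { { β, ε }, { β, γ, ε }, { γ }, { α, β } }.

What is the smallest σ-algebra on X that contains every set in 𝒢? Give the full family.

Seed the family with 𝒢 together with ∅ and X: { {  }, { γ }, { α, β }, { β, ε }, { β, γ, ε }, X }.
Iteration 1. New:
  { α, δ }  = complement { β, γ, ε }
  { α, β, γ }  = { γ } ∪ { α, β }
  { α, β, ε }  = { β, ε } ∪ { α, β }
  { α, γ, δ }  = complement { β, ε }
  { γ, δ, ε }  = complement { α, β }
  { α, β, γ, ε }  = { β, γ, ε } ∪ { α, β }
  { α, β, δ, ε }  = complement { γ }
Iteration 2: +7 →
  { δ }  = complement { α, β, γ, ε }
  { γ, δ }  = complement { α, β, ε }
  { δ, ε }  = complement { α, β, γ }
  { α, β, δ }  = { α, β } ∪ { α, δ }
  { α, β, γ, δ }  = { α, β, γ } ∪ { α, γ, δ }
  { α, γ, δ, ε }  = { γ, δ, ε } ∪ { α, γ, δ }
  { β, γ, δ, ε }  = { β, ε } ∪ { γ, δ, ε }
Iteration 3: 6 new —
  { α }  = complement { β, γ, δ, ε }
  { β }  = complement { α, γ, δ, ε }
  { ε }  = complement { α, β, γ, δ }
  { γ, ε }  = complement { α, β, δ }
  { α, δ, ε }  = { δ, ε } ∪ { α, δ }
  { β, δ, ε }  = { β, ε } ∪ { δ, ε }
Iteration 4 (6 new):
  { α, γ }  = complement { β, δ, ε }
  { α, ε }  = { ε } ∪ { α }
  { β, γ }  = complement { α, δ, ε }
  { β, δ }  = { β } ∪ { δ }
  { α, γ, ε }  = { γ, ε } ∪ { α }
  { β, γ, δ }  = { γ, δ } ∪ { β }
Iteration 5: already closed under ᶜ and ∪.

σ(𝒢) = { {  }, { α }, { β }, { γ }, { δ }, { ε }, { α, β }, { α, γ }, { α, δ }, { α, ε }, { β, γ }, { β, δ }, { β, ε }, { γ, δ }, { γ, ε }, { δ, ε }, { α, β, γ }, { α, β, δ }, { α, β, ε }, { α, γ, δ }, { α, γ, ε }, { α, δ, ε }, { β, γ, δ }, { β, γ, ε }, { β, δ, ε }, { γ, δ, ε }, { α, β, γ, δ }, { α, β, γ, ε }, { α, β, δ, ε }, { α, γ, δ, ε }, { β, γ, δ, ε }, X }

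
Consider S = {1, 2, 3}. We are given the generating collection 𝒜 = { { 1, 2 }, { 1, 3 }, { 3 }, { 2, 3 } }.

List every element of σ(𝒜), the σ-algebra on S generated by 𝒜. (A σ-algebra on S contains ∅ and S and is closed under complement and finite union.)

Seed the family with 𝒜 together with ∅ and S: { ∅, { 3 }, { 1, 2 }, { 1, 3 }, { 2, 3 }, S }.
Pass 1. New:
  { 1 }  = ᶜ of { 2, 3 }
  { 2 }  = ᶜ of { 1, 3 }
  |family| = 8
Pass 2: no new sets; the family is a σ-algebra.

|σ(𝒜)| = 8.  σ(𝒜) = { ∅, { 1 }, { 2 }, { 3 }, { 1, 2 }, { 1, 3 }, { 2, 3 }, S }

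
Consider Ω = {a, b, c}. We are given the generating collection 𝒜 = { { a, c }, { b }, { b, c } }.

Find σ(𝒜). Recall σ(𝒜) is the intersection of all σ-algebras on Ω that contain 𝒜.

Take S₀ = 𝒜 ∪ {∅, Ω} = { {  }, { b }, { a, c }, { b, c }, Ω }.
Iteration 1 adds 1:
  { a }  = { b, c }ᶜ
  — 6 sets.
Iteration 2 (1 new):
  { a, b }  = { b } ∪ { a }
  — 7 sets.
Iteration 3 (1 new):
  { c }  = { a, b }ᶜ
  — 8 sets.
Iteration 4: closed — nothing new.

σ(𝒜) = { {  }, { a }, { b }, { c }, { a, b }, { a, c }, { b, c }, Ω }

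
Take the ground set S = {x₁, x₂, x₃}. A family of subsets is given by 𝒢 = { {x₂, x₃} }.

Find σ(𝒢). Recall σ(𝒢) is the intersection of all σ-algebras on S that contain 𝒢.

Answer: σ(𝒢) = { {}, {x₁}, {x₂, x₃}, S }

Check:
Start: 𝒢 ∪ {∅, S} = { {}, {x₂, x₃}, S }.
Iteration 1 adds 1:
  {x₁}  = ᶜ of {x₂, x₃}
  [4 total]
Iteration 2: stable.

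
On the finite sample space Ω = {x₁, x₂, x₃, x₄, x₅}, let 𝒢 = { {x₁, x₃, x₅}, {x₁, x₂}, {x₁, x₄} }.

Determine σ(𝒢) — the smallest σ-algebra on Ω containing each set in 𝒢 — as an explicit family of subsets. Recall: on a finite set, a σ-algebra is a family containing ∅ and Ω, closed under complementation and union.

σ(𝒢) (16 sets): { {}, {x₁}, {x₂}, {x₄}, {x₁, x₂}, {x₁, x₄}, {x₂, x₄}, {x₃, x₅}, {x₁, x₂, x₄}, {x₁, x₃, x₅}, {x₂, x₃, x₅}, {x₃, x₄, x₅}, {x₁, x₂, x₃, x₅}, {x₁, x₃, x₄, x₅}, {x₂, x₃, x₄, x₅}, Ω }

Check:
Take S₀ = 𝒢 ∪ {∅, Ω} = { {}, {x₁, x₂}, {x₁, x₄}, {x₁, x₃, x₅}, Ω }.
Step 1 (6 new):
  {x₂, x₄}  = Ω∖{x₁, x₃, x₅}
  {x₁, x₂, x₄}  = {x₁, x₄} ∪ {x₁, x₂}
  {x₂, x₃, x₅}  = Ω∖{x₁, x₄}
  {x₃, x₄, x₅}  = Ω∖{x₁, x₂}
  {x₁, x₂, x₃, x₅}  = {x₁, x₂} ∪ {x₁, x₃, x₅}
  {x₁, x₃, x₄, x₅}  = {x₁, x₄} ∪ {x₁, x₃, x₅}
  |family| = 11
Step 2: 4 new —
  {x₂}  = Ω∖{x₁, x₃, x₄, x₅}
  {x₄}  = Ω∖{x₁, x₂, x₃, x₅}
  {x₃, x₅}  = Ω∖{x₁, x₂, x₄}
  {x₂, x₃, x₄, x₅}  = {x₃, x₄, x₅} ∪ {x₂, x₃, x₅}
  |family| = 15
Step 3: 1 new —
  {x₁}  = Ω∖{x₂, x₃, x₄, x₅}
  |family| = 16
Step 4: closed — nothing new.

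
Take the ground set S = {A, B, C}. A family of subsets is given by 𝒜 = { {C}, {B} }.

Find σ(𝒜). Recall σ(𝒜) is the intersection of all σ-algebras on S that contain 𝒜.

Initial family (4 sets): { {}, {B}, {C}, S }.
Round 1. New:
  {A, B}  = {C}ᶜ
  {A, C}  = {B}ᶜ
  {B, C}  = {C} ∪ {B}
  — 7 sets.
Round 2 adds 1:
  {A}  = {B, C}ᶜ
  — 8 sets.
Round 3 adds nothing — fixpoint reached.

Therefore σ(𝒜) = { {}, {A}, {B}, {C}, {A, B}, {A, C}, {B, C}, S } (|σ(𝒜)| = 8).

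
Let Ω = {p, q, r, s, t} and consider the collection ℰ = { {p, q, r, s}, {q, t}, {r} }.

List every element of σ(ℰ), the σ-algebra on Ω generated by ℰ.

σ(ℰ) = { ∅, {q}, {r}, {t}, {p, s}, {q, r}, {q, t}, {r, t}, {p, q, s}, {p, r, s}, {p, s, t}, {q, r, t}, {p, q, r, s}, {p, q, s, t}, {p, r, s, t}, Ω }

Check:
Initial family (5 sets): { ∅, {r}, {q, t}, {p, q, r, s}, Ω }.
Step 1: +4 →
  {t}  = Ω∖{p, q, r, s}
  {p, r, s}  = Ω∖{q, t}
  {q, r, t}  = {r} ∪ {q, t}
  {p, q, s, t}  = Ω∖{r}
Step 2. New:
  {p, s}  = Ω∖{q, r, t}
  {r, t}  = {t} ∪ {r}
  {p, r, s, t}  = {t} ∪ {p, r, s}
Step 3: 3 new —
  {q}  = Ω∖{p, r, s, t}
  {p, q, s}  = Ω∖{r, t}
  {p, s, t}  = {p, s} ∪ {t}
Step 4. New:
  {q, r}  = Ω∖{p, s, t}
Step 5: already closed under ᶜ and ∪.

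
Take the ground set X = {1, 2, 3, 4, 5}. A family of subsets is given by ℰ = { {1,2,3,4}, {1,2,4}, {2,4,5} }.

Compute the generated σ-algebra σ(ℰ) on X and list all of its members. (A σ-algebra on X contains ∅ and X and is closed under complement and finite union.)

Answer: σ(ℰ) = { {}, {1}, {3}, {5}, {1,3}, {1,5}, {2,4}, {3,5}, {1,2,4}, {1,3,5}, {2,3,4}, {2,4,5}, {1,2,3,4}, {1,2,4,5}, {2,3,4,5}, X }

Check:
Seed the family with ℰ together with ∅ and X: { {}, {1,2,4}, {2,4,5}, {1,2,3,4}, X }.
Round 1. New:
  {5}  = complement {1,2,3,4}
  {1,3}  = complement {2,4,5}
  {3,5}  = complement {1,2,4}
  {1,2,4,5}  = {1,2,4} ∪ {2,4,5}
  (now 9)
Round 2 (3 new):
  {3}  = complement {1,2,4,5}
  {1,3,5}  = {5} ∪ {1,3}
  {2,3,4,5}  = {3,5} ∪ {2,4,5}
  (now 12)
Round 3 adds 2:
  {1}  = complement {2,3,4,5}
  {2,4}  = complement {1,3,5}
  (now 14)
Round 4: +2 →
  {1,5}  = {5} ∪ {1}
  {2,3,4}  = {3} ∪ {2,4}
  (now 16)
Round 5 adds nothing — fixpoint reached.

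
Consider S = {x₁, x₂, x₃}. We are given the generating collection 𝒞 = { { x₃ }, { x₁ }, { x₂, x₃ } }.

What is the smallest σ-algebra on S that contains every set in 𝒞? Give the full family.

Initial family (5 sets): { ∅, { x₁ }, { x₃ }, { x₂, x₃ }, S }.
Iteration 1 adds 2:
  { x₁, x₂ }  = { x₃ }ᶜ
  { x₁, x₃ }  = { x₃ } ∪ { x₁ }
  (now 7)
Iteration 2 (1 new):
  { x₂ }  = { x₁, x₃ }ᶜ
  (now 8)
Iteration 3 adds nothing — fixpoint reached.

σ(𝒞) = { ∅, { x₁ }, { x₂ }, { x₃ }, { x₁, x₂ }, { x₁, x₃ }, { x₂, x₃ }, S }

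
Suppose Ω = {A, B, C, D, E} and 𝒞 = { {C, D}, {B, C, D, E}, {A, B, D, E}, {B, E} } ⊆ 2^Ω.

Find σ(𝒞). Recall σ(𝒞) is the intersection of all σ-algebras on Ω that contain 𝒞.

Start: 𝒞 ∪ {∅, Ω} = { {}, {B, E}, {C, D}, {A, B, D, E}, {B, C, D, E}, Ω }.
Round 1: +4 →
  {A}  = complement {B, C, D, E}
  {C}  = complement {A, B, D, E}
  {A, B, E}  = complement {C, D}
  {A, C, D}  = complement {B, E}
  (now 10)
Round 2. New:
  {A, C}  = {C} ∪ {A}
  {B, C, E}  = {B, E} ∪ {C}
  {A, B, C, E}  = {C} ∪ {A, B, E}
  (now 13)
Round 3. New:
  {D}  = complement {A, B, C, E}
  {A, D}  = complement {B, C, E}
  {B, D, E}  = complement {A, C}
  (now 16)
Round 4: already closed under ᶜ and ∪.

σ(𝒞) = { {}, {A}, {C}, {D}, {A, C}, {A, D}, {B, E}, {C, D}, {A, B, E}, {A, C, D}, {B, C, E}, {B, D, E}, {A, B, C, E}, {A, B, D, E}, {B, C, D, E}, Ω }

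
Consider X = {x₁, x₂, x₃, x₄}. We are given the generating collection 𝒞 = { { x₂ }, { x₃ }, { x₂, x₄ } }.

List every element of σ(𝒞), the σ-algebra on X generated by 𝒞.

Initial family (5 sets): { {}, { x₂ }, { x₃ }, { x₂, x₄ }, X }.
Iteration 1. New:
  { x₁, x₃ }  = X∖{ x₂, x₄ }
  { x₂, x₃ }  = { x₃ } ∪ { x₂ }
  { x₁, x₂, x₄ }  = X∖{ x₃ }
  { x₁, x₃, x₄ }  = X∖{ x₂ }
  { x₂, x₃, x₄ }  = { x₃ } ∪ { x₂, x₄ }
  (now 10)
Iteration 2: 3 new —
  { x₁ }  = X∖{ x₂, x₃, x₄ }
  { x₁, x₄ }  = X∖{ x₂, x₃ }
  { x₁, x₂, x₃ }  = { x₂ } ∪ { x₁, x₃ }
  (now 13)
Iteration 3. New:
  { x₄ }  = X∖{ x₁, x₂, x₃ }
  { x₁, x₂ }  = { x₂ } ∪ { x₁ }
  (now 15)
Iteration 4: 1 new —
  { x₃, x₄ }  = X∖{ x₁, x₂ }
  (now 16)
After Iteration 5 the family is unchanged; done.

σ(𝒞) = { {}, { x₁ }, { x₂ }, { x₃ }, { x₄ }, { x₁, x₂ }, { x₁, x₃ }, { x₁, x₄ }, { x₂, x₃ }, { x₂, x₄ }, { x₃, x₄ }, { x₁, x₂, x₃ }, { x₁, x₂, x₄ }, { x₁, x₃, x₄ }, { x₂, x₃, x₄ }, X }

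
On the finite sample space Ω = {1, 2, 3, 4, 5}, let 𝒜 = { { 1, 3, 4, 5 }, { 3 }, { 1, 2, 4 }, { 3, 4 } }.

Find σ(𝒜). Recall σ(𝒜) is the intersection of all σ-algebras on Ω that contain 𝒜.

Take S₀ = 𝒜 ∪ {∅, Ω} = { ∅, { 3 }, { 3, 4 }, { 1, 2, 4 }, { 1, 3, 4, 5 }, Ω }.
Step 1 adds 5:
  { 2 }  = Ω∖{ 1, 3, 4, 5 }
  { 3, 5 }  = Ω∖{ 1, 2, 4 }
  { 1, 2, 5 }  = Ω∖{ 3, 4 }
  { 1, 2, 3, 4 }  = { 3 } ∪ { 1, 2, 4 }
  { 1, 2, 4, 5 }  = Ω∖{ 3 }
  (now 11)
Step 2. New:
  { 5 }  = Ω∖{ 1, 2, 3, 4 }
  { 2, 3 }  = { 2 } ∪ { 3 }
  { 2, 3, 4 }  = { 3, 4 } ∪ { 2 }
  { 2, 3, 5 }  = { 2 } ∪ { 3, 5 }
  { 3, 4, 5 }  = { 3, 4 } ∪ { 3, 5 }
  { 1, 2, 3, 5 }  = { 3 } ∪ { 1, 2, 5 }
  (now 17)
Step 3 (7 new):
  { 4 }  = Ω∖{ 1, 2, 3, 5 }
  { 1, 2 }  = Ω∖{ 3, 4, 5 }
  { 1, 4 }  = Ω∖{ 2, 3, 5 }
  { 1, 5 }  = Ω∖{ 2, 3, 4 }
  { 2, 5 }  = { 2 } ∪ { 5 }
  { 1, 4, 5 }  = Ω∖{ 2, 3 }
  { 2, 3, 4, 5 }  = { 3, 4, 5 } ∪ { 2, 3, 5 }
  (now 24)
Step 4 (7 new):
  { 1 }  = Ω∖{ 2, 3, 4, 5 }
  { 2, 4 }  = { 2 } ∪ { 4 }
  { 4, 5 }  = { 5 } ∪ { 4 }
  { 1, 2, 3 }  = { 1, 2 } ∪ { 3 }
  { 1, 3, 4 }  = Ω∖{ 2, 5 }
  { 1, 3, 5 }  = { 3 } ∪ { 1, 5 }
  { 2, 4, 5 }  = { 2, 5 } ∪ { 4 }
  (now 31)
Step 5: 1 new —
  { 1, 3 }  = Ω∖{ 2, 4, 5 }
  (now 32)
Step 6: no new sets; the family is a σ-algebra.

|σ(𝒜)| = 32.  σ(𝒜) = { ∅, { 1 }, { 2 }, { 3 }, { 4 }, { 5 }, { 1, 2 }, { 1, 3 }, { 1, 4 }, { 1, 5 }, { 2, 3 }, { 2, 4 }, { 2, 5 }, { 3, 4 }, { 3, 5 }, { 4, 5 }, { 1, 2, 3 }, { 1, 2, 4 }, { 1, 2, 5 }, { 1, 3, 4 }, { 1, 3, 5 }, { 1, 4, 5 }, { 2, 3, 4 }, { 2, 3, 5 }, { 2, 4, 5 }, { 3, 4, 5 }, { 1, 2, 3, 4 }, { 1, 2, 3, 5 }, { 1, 2, 4, 5 }, { 1, 3, 4, 5 }, { 2, 3, 4, 5 }, Ω }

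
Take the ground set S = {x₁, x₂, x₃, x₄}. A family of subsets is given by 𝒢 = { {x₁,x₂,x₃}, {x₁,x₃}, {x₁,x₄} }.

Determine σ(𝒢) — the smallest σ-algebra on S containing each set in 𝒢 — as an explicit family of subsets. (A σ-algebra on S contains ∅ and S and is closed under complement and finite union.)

Take S₀ = 𝒢 ∪ {∅, S} = { {}, {x₁,x₃}, {x₁,x₄}, {x₁,x₂,x₃}, S }.
Pass 1: 4 new —
  {x₄}  = S∖{x₁,x₂,x₃}
  {x₂,x₃}  = S∖{x₁,x₄}
  {x₂,x₄}  = S∖{x₁,x₃}
  {x₁,x₃,x₄}  = {x₁,x₄} ∪ {x₁,x₃}
  — 9 sets.
Pass 2 adds 3:
  {x₂}  = S∖{x₁,x₃,x₄}
  {x₁,x₂,x₄}  = {x₁,x₄} ∪ {x₂,x₄}
  {x₂,x₃,x₄}  = {x₂,x₃} ∪ {x₄}
  — 12 sets.
Pass 3: 2 new —
  {x₁}  = S∖{x₂,x₃,x₄}
  {x₃}  = S∖{x₁,x₂,x₄}
  — 14 sets.
Pass 4: +2 →
  {x₁,x₂}  = {x₂} ∪ {x₁}
  {x₃,x₄}  = {x₃} ∪ {x₄}
  — 16 sets.
After Pass 5 the family is unchanged; done.

|σ(𝒢)| = 16.  σ(𝒢) = { {}, {x₁}, {x₂}, {x₃}, {x₄}, {x₁,x₂}, {x₁,x₃}, {x₁,x₄}, {x₂,x₃}, {x₂,x₄}, {x₃,x₄}, {x₁,x₂,x₃}, {x₁,x₂,x₄}, {x₁,x₃,x₄}, {x₂,x₃,x₄}, S }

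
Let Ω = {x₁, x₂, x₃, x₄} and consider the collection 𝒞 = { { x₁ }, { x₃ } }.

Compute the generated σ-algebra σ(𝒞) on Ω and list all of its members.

σ(𝒞) = { {}, { x₁ }, { x₃ }, { x₁, x₃ }, { x₂, x₄ }, { x₁, x₂, x₄ }, { x₂, x₃, x₄ }, Ω }

Trace:
Begin from { {}, { x₁ }, { x₃ }, Ω } (that is, 𝒞 plus ∅ and Ω).
Step 1: +3 →
  { x₁, x₃ }  = { x₃ } ∪ { x₁ }
  { x₁, x₂, x₄ }  = { x₃ }ᶜ
  { x₂, x₃, x₄ }  = { x₁ }ᶜ
  (now 7)
Step 2: +1 →
  { x₂, x₄ }  = { x₁, x₃ }ᶜ
  (now 8)
Step 3: already closed under ᶜ and ∪.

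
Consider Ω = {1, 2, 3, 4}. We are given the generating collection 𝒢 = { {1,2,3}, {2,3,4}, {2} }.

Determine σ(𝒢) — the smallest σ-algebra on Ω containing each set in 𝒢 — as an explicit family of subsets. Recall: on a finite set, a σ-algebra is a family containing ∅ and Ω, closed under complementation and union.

|σ(𝒢)| = 16.  σ(𝒢) = { {}, {1}, {2}, {3}, {4}, {1,2}, {1,3}, {1,4}, {2,3}, {2,4}, {3,4}, {1,2,3}, {1,2,4}, {1,3,4}, {2,3,4}, Ω }

Check:
Seed the family with 𝒢 together with ∅ and Ω: { {}, {2}, {1,2,3}, {2,3,4}, Ω }.
Step 1 (3 new):
  {1}  = ᶜ of {2,3,4}
  {4}  = ᶜ of {1,2,3}
  {1,3,4}  = ᶜ of {2}
  |family| = 8
Step 2: +3 →
  {1,2}  = {2} ∪ {1}
  {1,4}  = {4} ∪ {1}
  {2,4}  = {4} ∪ {2}
  |family| = 11
Step 3 adds 4:
  {1,3}  = ᶜ of {2,4}
  {2,3}  = ᶜ of {1,4}
  {3,4}  = ᶜ of {1,2}
  {1,2,4}  = {1,4} ∪ {1,2}
  |family| = 15
Step 4. New:
  {3}  = ᶜ of {1,2,4}
  |family| = 16
Step 5: already closed under ᶜ and ∪.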